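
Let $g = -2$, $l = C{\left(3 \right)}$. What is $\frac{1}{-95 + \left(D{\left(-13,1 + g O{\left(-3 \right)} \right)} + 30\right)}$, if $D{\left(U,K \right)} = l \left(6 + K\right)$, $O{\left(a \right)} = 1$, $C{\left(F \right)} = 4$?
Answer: $- \frac{1}{45} \approx -0.022222$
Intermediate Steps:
$l = 4$
$D{\left(U,K \right)} = 24 + 4 K$ ($D{\left(U,K \right)} = 4 \left(6 + K\right) = 24 + 4 K$)
$\frac{1}{-95 + \left(D{\left(-13,1 + g O{\left(-3 \right)} \right)} + 30\right)} = \frac{1}{-95 + \left(\left(24 + 4 \left(1 - 2\right)\right) + 30\right)} = \frac{1}{-95 + \left(\left(24 + 4 \left(-1\right)\right) + 30\right)} = \frac{1}{-95 + \left(\left(24 - 4\right) + 30\right)} = \frac{1}{-95 + \left(20 + 30\right)} = \frac{1}{-95 + 50} = \frac{1}{-45} = - \frac{1}{45}$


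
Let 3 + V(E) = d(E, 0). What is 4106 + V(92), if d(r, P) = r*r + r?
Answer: 12659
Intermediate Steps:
d(r, P) = r + r² (d(r, P) = r² + r = r + r²)
V(E) = -3 + E*(1 + E)
4106 + V(92) = 4106 + (-3 + 92*(1 + 92)) = 4106 + (-3 + 92*93) = 4106 + (-3 + 8556) = 4106 + 8553 = 12659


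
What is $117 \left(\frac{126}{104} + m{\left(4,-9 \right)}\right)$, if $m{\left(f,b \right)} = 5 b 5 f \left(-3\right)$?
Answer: $\frac{1264167}{4} \approx 3.1604 \cdot 10^{5}$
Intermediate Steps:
$m{\left(f,b \right)} = - 75 b f$ ($m{\left(f,b \right)} = 25 b f \left(-3\right) = - 75 b f$)
$117 \left(\frac{126}{104} + m{\left(4,-9 \right)}\right) = 117 \left(\frac{126}{104} - \left(-675\right) 4\right) = 117 \left(126 \cdot \frac{1}{104} + 2700\right) = 117 \left(\frac{63}{52} + 2700\right) = 117 \cdot \frac{140463}{52} = \frac{1264167}{4}$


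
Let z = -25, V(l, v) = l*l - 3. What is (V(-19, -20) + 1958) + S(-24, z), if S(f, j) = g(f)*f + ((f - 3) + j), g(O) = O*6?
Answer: 5720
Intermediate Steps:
V(l, v) = -3 + l² (V(l, v) = l² - 3 = -3 + l²)
g(O) = 6*O
S(f, j) = -3 + f + j + 6*f² (S(f, j) = (6*f)*f + ((f - 3) + j) = 6*f² + ((-3 + f) + j) = 6*f² + (-3 + f + j) = -3 + f + j + 6*f²)
(V(-19, -20) + 1958) + S(-24, z) = ((-3 + (-19)²) + 1958) + (-3 - 24 - 25 + 6*(-24)²) = ((-3 + 361) + 1958) + (-3 - 24 - 25 + 6*576) = (358 + 1958) + (-3 - 24 - 25 + 3456) = 2316 + 3404 = 5720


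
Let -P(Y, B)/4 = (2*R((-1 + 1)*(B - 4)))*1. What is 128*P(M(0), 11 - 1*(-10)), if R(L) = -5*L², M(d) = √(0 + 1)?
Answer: 0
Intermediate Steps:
M(d) = 1 (M(d) = √1 = 1)
P(Y, B) = 0 (P(Y, B) = -4*2*(-5*(-1 + 1)²*(B - 4)²) = -4*2*(-5*(0*(-4 + B))²) = -4*2*(-5*0²) = -4*2*(-5*0) = -4*2*0 = -0 = -4*0 = 0)
128*P(M(0), 11 - 1*(-10)) = 128*0 = 0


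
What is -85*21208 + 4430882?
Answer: 2628202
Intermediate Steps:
-85*21208 + 4430882 = -1802680 + 4430882 = 2628202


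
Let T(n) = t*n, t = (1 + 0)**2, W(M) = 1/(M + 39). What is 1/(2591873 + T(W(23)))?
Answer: 62/160696127 ≈ 3.8582e-7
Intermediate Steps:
W(M) = 1/(39 + M)
t = 1 (t = 1**2 = 1)
T(n) = n (T(n) = 1*n = n)
1/(2591873 + T(W(23))) = 1/(2591873 + 1/(39 + 23)) = 1/(2591873 + 1/62) = 1/(160696127/62) = 62/160696127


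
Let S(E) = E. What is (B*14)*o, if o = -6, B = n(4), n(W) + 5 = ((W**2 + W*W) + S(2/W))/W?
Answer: -525/2 ≈ -262.50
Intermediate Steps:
n(W) = -5 + (2/W + 2*W**2)/W (n(W) = -5 + ((W**2 + W*W) + 2/W)/W = -5 + ((W**2 + W**2) + 2/W)/W = -5 + (2*W**2 + 2/W)/W = -5 + (2/W + 2*W**2)/W)
B = 25/8 (B = -5 + 2*4 + 2/4**2 = -5 + 8 + 2*(1/16) = -5 + 8 + 1/8 = 25/8 ≈ 3.1250)
(B*14)*o = ((25/8)*14)*(-6) = (175/4)*(-6) = -525/2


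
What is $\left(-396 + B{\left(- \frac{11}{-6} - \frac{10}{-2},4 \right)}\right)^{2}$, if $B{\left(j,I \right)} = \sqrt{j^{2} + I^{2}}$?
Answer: $\frac{\left(2376 - \sqrt{2257}\right)^{2}}{36} \approx 1.5061 \cdot 10^{5}$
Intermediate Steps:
$B{\left(j,I \right)} = \sqrt{I^{2} + j^{2}}$
$\left(-396 + B{\left(- \frac{11}{-6} - \frac{10}{-2},4 \right)}\right)^{2} = \left(-396 + \sqrt{4^{2} + \left(- \frac{11}{-6} - \frac{10}{-2}\right)^{2}}\right)^{2} = \left(-396 + \sqrt{16 + \left(\left(-11\right) \left(- \frac{1}{6}\right) - -5\right)^{2}}\right)^{2} = \left(-396 + \sqrt{16 + \left(\frac{11}{6} + 5\right)^{2}}\right)^{2} = \left(-396 + \sqrt{16 + \left(\frac{41}{6}\right)^{2}}\right)^{2} = \left(-396 + \sqrt{16 + \frac{1681}{36}}\right)^{2} = \left(-396 + \sqrt{\frac{2257}{36}}\right)^{2} = \left(-396 + \frac{\sqrt{2257}}{6}\right)^{2}$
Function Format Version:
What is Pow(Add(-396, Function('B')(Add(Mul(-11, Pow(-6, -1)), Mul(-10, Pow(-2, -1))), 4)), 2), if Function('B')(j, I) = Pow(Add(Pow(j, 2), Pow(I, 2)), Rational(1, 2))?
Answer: Mul(Rational(1, 36), Pow(Add(2376, Mul(-1, Pow(2257, Rational(1, 2)))), 2)) ≈ 1.5061e+5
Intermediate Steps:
Function('B')(j, I) = Pow(Add(Pow(I, 2), Pow(j, 2)), Rational(1, 2))
Pow(Add(-396, Function('B')(Add(Mul(-11, Pow(-6, -1)), Mul(-10, Pow(-2, -1))), 4)), 2) = Pow(Add(-396, Pow(Add(Pow(4, 2), Pow(Add(Mul(-11, Pow(-6, -1)), Mul(-10, Pow(-2, -1))), 2)), Rational(1, 2))), 2) = Pow(Add(-396, Pow(Add(16, Pow(Add(Mul(-11, Rational(-1, 6)), Mul(-10, Rational(-1, 2))), 2)), Rational(1, 2))), 2) = Pow(Add(-396, Pow(Add(16, Pow(Add(Rational(11, 6), 5), 2)), Rational(1, 2))), 2) = Pow(Add(-396, Pow(Add(16, Pow(Rational(41, 6), 2)), Rational(1, 2))), 2) = Pow(Add(-396, Pow(Add(16, Rational(1681, 36)), Rational(1, 2))), 2) = Pow(Add(-396, Pow(Rational(2257, 36), Rational(1, 2))), 2) = Pow(Add(-396, Mul(Rational(1, 6), Pow(2257, Rational(1, 2)))), 2)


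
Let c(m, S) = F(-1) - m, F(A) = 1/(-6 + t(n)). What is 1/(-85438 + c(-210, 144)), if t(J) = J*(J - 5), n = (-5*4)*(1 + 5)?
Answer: -14994/1277908631 ≈ -1.1733e-5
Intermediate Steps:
n = -120 (n = -20*6 = -120)
t(J) = J*(-5 + J)
F(A) = 1/14994 (F(A) = 1/(-6 - 120*(-5 - 120)) = 1/(-6 - 120*(-125)) = 1/(-6 + 15000) = 1/14994)
c(m, S) = 1/14994 - m
1/(-85438 + c(-210, 144)) = 1/(-85438 + (1/14994 - 1*(-210))) = 1/(-85438 + (1/14994 + 210)) = 1/(-85438 + 3148741/14994) = 1/(-1277908631/14994) = -14994/1277908631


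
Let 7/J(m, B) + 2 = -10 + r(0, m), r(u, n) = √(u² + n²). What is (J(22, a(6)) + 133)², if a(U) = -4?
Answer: 1787569/100 ≈ 17876.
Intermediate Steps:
r(u, n) = √(n² + u²)
J(m, B) = 7/(-12 + √(m²)) (J(m, B) = 7/(-2 + (-10 + √(m² + 0²))) = 7/(-2 + (-10 + √(m² + 0))) = 7/(-2 + (-10 + √(m²))) = 7/(-12 + √(m²)))
(J(22, a(6)) + 133)² = (7/(-12 + √(22²)) + 133)² = (7/(-12 + √484) + 133)² = (7/(-12 + 22) + 133)² = (7/10 + 133)² = (1337/10)² = 1787569/100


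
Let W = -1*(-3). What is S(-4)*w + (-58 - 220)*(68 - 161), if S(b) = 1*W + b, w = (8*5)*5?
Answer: 25654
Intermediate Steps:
W = 3
w = 200 (w = 40*5 = 200)
S(b) = 3 + b (S(b) = 1*3 + b = 3 + b)
S(-4)*w + (-58 - 220)*(68 - 161) = (3 - 4)*200 + (-58 - 220)*(68 - 161) = -1*200 - 278*(-93) = -200 + 25854 = 25654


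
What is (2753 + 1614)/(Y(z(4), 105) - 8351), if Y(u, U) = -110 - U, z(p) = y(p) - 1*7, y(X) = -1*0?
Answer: -4367/8566 ≈ -0.50981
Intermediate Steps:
y(X) = 0
z(p) = -7 (z(p) = 0 - 1*7 = 0 - 7 = -7)
(2753 + 1614)/(Y(z(4), 105) - 8351) = (2753 + 1614)/((-110 - 1*105) - 8351) = 4367/((-110 - 105) - 8351) = 4367/(-215 - 8351) = 4367/(-8566) = 4367*(-1/8566) = -4367/8566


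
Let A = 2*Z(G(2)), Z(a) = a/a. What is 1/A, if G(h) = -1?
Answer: ½ ≈ 0.50000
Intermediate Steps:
Z(a) = 1
A = 2 (A = 2*1 = 2)
1/A = 1/2 = ½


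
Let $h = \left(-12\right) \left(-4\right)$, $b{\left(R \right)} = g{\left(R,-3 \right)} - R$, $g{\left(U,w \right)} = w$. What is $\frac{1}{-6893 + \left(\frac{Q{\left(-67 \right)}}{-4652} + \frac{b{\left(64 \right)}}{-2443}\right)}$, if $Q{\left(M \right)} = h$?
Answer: $- \frac{2841209}{19584405032} \approx -0.00014508$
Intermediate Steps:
$b{\left(R \right)} = -3 - R$
$h = 48$
$Q{\left(M \right)} = 48$
$\frac{1}{-6893 + \left(\frac{Q{\left(-67 \right)}}{-4652} + \frac{b{\left(64 \right)}}{-2443}\right)} = \frac{1}{-6893 + \left(\frac{48}{-4652} + \frac{-3 - 64}{-2443}\right)} = \frac{1}{-6893 + \left(48 \left(- \frac{1}{4652}\right) + \left(-3 - 64\right) \left(- \frac{1}{2443}\right)\right)} = \frac{1}{-6893 - - \frac{48605}{2841209}} = \frac{1}{-6893 + \left(- \frac{12}{1163} + \frac{67}{2443}\right)} = \frac{1}{-6893 + \frac{48605}{2841209}} = \frac{1}{- \frac{19584405032}{2841209}} = - \frac{2841209}{19584405032}$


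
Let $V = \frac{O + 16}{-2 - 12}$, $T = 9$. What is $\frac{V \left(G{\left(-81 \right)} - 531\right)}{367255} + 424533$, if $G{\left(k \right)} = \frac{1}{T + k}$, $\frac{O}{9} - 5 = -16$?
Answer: $\frac{157159158676981}{370193040} \approx 4.2453 \cdot 10^{5}$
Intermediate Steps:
$O = -99$ ($O = 45 + 9 \left(-16\right) = 45 - 144 = -99$)
$G{\left(k \right)} = \frac{1}{9 + k}$
$V = \frac{83}{14}$ ($V = \frac{-99 + 16}{-2 - 12} = - \frac{83}{-14} = \left(-83\right) \left(- \frac{1}{14}\right) = \frac{83}{14} \approx 5.9286$)
$\frac{V \left(G{\left(-81 \right)} - 531\right)}{367255} + 424533 = \frac{\frac{83}{14} \left(\frac{1}{9 - 81} - 531\right)}{367255} + 424533 = \frac{83 \left(\frac{1}{-72} - 531\right)}{14} \cdot \frac{1}{367255} + 424533 = \frac{83 \left(- \frac{1}{72} - 531\right)}{14} \cdot \frac{1}{367255} + 424533 = \frac{83}{14} \left(- \frac{38233}{72}\right) \frac{1}{367255} + 424533 = \left(- \frac{3173339}{1008}\right) \frac{1}{367255} + 424533 = - \frac{3173339}{370193040} + 424533 = \frac{157159158676981}{370193040}$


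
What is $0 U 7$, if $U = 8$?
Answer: $0$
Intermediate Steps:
$0 U 7 = 0 \cdot 8 \cdot 7 = 0 \cdot 7 = 0$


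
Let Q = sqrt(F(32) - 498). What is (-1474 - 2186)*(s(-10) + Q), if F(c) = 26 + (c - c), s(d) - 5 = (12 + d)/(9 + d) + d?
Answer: 25620 - 7320*I*sqrt(118) ≈ 25620.0 - 79516.0*I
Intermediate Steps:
s(d) = 5 + d + (12 + d)/(9 + d) (s(d) = 5 + ((12 + d)/(9 + d) + d) = 5 + (d + (12 + d)/(9 + d)) = 5 + d + (12 + d)/(9 + d))
F(c) = 26 (F(c) = 26 + 0 = 26)
Q = 2*I*sqrt(118) (Q = sqrt(26 - 498) = sqrt(-472) = 2*I*sqrt(118) ≈ 21.726*I)
(-1474 - 2186)*(s(-10) + Q) = (-1474 - 2186)*((57 + (-10)**2 + 15*(-10))/(9 - 10) + 2*I*sqrt(118)) = -3660*((57 + 100 - 150)/(-1) + 2*I*sqrt(118)) = -3660*(-1*7 + 2*I*sqrt(118)) = -3660*(-7 + 2*I*sqrt(118)) = 25620 - 7320*I*sqrt(118)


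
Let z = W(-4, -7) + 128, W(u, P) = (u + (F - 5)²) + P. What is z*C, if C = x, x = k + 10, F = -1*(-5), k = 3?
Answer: 1521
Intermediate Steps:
F = 5
x = 13 (x = 3 + 10 = 13)
C = 13
W(u, P) = P + u (W(u, P) = (u + (5 - 5)²) + P = (u + 0²) + P = (u + 0) + P = u + P = P + u)
z = 117 (z = (-7 - 4) + 128 = -11 + 128 = 117)
z*C = 117*13 = 1521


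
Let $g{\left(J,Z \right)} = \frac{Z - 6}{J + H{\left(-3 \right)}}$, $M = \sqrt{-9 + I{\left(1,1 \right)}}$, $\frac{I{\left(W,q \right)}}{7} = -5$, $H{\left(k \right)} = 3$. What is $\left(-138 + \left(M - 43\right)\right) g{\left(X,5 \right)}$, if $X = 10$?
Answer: $\frac{181}{13} - \frac{2 i \sqrt{11}}{13} \approx 13.923 - 0.51025 i$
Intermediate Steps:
$I{\left(W,q \right)} = -35$ ($I{\left(W,q \right)} = 7 \left(-5\right) = -35$)
$M = 2 i \sqrt{11}$ ($M = \sqrt{-9 - 35} = \sqrt{-44} = 2 i \sqrt{11} \approx 6.6332 i$)
$g{\left(J,Z \right)} = \frac{-6 + Z}{3 + J}$ ($g{\left(J,Z \right)} = \frac{Z - 6}{J + 3} = \frac{-6 + Z}{3 + J}$)
$\left(-138 + \left(M - 43\right)\right) g{\left(X,5 \right)} = \left(-138 - \left(43 - 2 i \sqrt{11}\right)\right) \frac{-6 + 5}{3 + 10} = \left(-138 - \left(43 - 2 i \sqrt{11}\right)\right) \frac{1}{13} \left(-1\right) = \left(-181 + 2 i \sqrt{11}\right) \frac{1}{13} \left(-1\right) = \left(-181 + 2 i \sqrt{11}\right) \left(- \frac{1}{13}\right) = \frac{181}{13} - \frac{2 i \sqrt{11}}{13}$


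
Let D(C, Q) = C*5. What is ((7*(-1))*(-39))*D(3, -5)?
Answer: 4095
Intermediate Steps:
D(C, Q) = 5*C
((7*(-1))*(-39))*D(3, -5) = ((7*(-1))*(-39))*(5*3) = -7*(-39)*15 = 273*15 = 4095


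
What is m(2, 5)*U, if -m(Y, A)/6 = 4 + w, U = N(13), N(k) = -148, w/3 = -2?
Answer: -1776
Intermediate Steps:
w = -6 (w = 3*(-2) = -6)
U = -148
m(Y, A) = 12 (m(Y, A) = -6*(4 - 6) = -6*(-2) = 12)
m(2, 5)*U = 12*(-148) = -1776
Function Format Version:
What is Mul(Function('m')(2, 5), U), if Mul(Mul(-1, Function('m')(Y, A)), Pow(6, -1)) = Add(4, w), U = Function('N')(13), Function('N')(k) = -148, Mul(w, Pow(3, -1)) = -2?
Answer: -1776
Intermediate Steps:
w = -6 (w = Mul(3, -2) = -6)
U = -148
Function('m')(Y, A) = 12 (Function('m')(Y, A) = Mul(-6, Add(4, -6)) = Mul(-6, -2) = 12)
Mul(Function('m')(2, 5), U) = Mul(12, -148) = -1776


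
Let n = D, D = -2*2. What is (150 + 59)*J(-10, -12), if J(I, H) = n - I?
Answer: 1254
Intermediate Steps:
D = -4
n = -4
J(I, H) = -4 - I
(150 + 59)*J(-10, -12) = (150 + 59)*(-4 - 1*(-10)) = 209*(-4 + 10) = 209*6 = 1254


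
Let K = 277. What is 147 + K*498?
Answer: 138093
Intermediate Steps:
147 + K*498 = 147 + 277*498 = 147 + 137946 = 138093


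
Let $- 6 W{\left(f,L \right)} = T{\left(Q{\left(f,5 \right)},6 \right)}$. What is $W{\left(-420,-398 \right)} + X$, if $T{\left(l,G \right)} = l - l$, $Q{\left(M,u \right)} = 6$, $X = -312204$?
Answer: $-312204$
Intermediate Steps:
$T{\left(l,G \right)} = 0$
$W{\left(f,L \right)} = 0$ ($W{\left(f,L \right)} = \left(- \frac{1}{6}\right) 0 = 0$)
$W{\left(-420,-398 \right)} + X = 0 - 312204 = -312204$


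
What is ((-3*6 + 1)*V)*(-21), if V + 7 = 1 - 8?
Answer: -4998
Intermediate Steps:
V = -14 (V = -7 + (1 - 8) = -7 - 7 = -14)
((-3*6 + 1)*V)*(-21) = ((-3*6 + 1)*(-14))*(-21) = ((-18 + 1)*(-14))*(-21) = -17*(-14)*(-21) = 238*(-21) = -4998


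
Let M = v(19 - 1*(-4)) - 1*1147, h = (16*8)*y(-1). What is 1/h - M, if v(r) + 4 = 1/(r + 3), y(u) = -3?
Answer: 5745587/4992 ≈ 1151.0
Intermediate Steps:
v(r) = -4 + 1/(3 + r) (v(r) = -4 + 1/(r + 3) = -4 + 1/(3 + r))
h = -384 (h = (16*8)*(-3) = 128*(-3) = -384)
M = -29925/26 (M = (-11 - 4*(19 - 1*(-4)))/(3 + (19 - 1*(-4))) - 1*1147 = (-11 - 4*(19 + 4))/(3 + (19 + 4)) - 1147 = (-11 - 4*23)/(3 + 23) - 1147 = (-11 - 92)/26 - 1147 = (1/26)*(-103) - 1147 = -103/26 - 1147 = -29925/26 ≈ -1151.0)
1/h - M = 1/(-384) - 1*(-29925/26) = -1/384 + 29925/26 = 5745587/4992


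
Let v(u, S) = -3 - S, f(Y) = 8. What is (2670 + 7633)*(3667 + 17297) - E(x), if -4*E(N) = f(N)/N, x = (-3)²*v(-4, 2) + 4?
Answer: 8855675770/41 ≈ 2.1599e+8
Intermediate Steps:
x = -41 (x = (-3)²*(-3 - 1*2) + 4 = 9*(-3 - 2) + 4 = 9*(-5) + 4 = -45 + 4 = -41)
E(N) = -2/N
(2670 + 7633)*(3667 + 17297) - E(x) = (2670 + 7633)*(3667 + 17297) - (-2)/(-41) = 10303*20964 - (-2)*(-1)/41 = 215992092 - 1*2/41 = 215992092 - 2/41 = 8855675770/41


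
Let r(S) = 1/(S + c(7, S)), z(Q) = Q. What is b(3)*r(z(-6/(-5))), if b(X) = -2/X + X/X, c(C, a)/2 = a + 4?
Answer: 5/174 ≈ 0.028736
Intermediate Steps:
c(C, a) = 8 + 2*a (c(C, a) = 2*(a + 4) = 2*(4 + a) = 8 + 2*a)
r(S) = 1/(8 + 3*S) (r(S) = 1/(S + (8 + 2*S)) = 1/(8 + 3*S))
b(X) = 1 - 2/X (b(X) = -2/X + 1 = 1 - 2/X)
b(3)*r(z(-6/(-5))) = ((-2 + 3)/3)/(8 + 3*(-6/(-5))) = ((⅓)*1)/(8 + 3*(-6*(-⅕))) = 1/(3*(8 + 3*(6/5))) = 1/(3*(8 + 18/5)) = 1/(3*(58/5)) = (⅓)*(5/58) = 5/174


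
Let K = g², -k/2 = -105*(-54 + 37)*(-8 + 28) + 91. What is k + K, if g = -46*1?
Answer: -69466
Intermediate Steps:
g = -46
k = -71582 (k = -2*(-105*(-54 + 37)*(-8 + 28) + 91) = -2*(-(-1785)*20 + 91) = -2*(-105*(-340) + 91) = -2*(35700 + 91) = -2*35791 = -71582)
K = 2116 (K = (-46)² = 2116)
k + K = -71582 + 2116 = -69466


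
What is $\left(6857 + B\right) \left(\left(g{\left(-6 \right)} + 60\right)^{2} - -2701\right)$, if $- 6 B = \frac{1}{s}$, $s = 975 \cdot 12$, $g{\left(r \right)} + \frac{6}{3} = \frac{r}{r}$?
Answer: $\frac{1487888084309}{35100} \approx 4.239 \cdot 10^{7}$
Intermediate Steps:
$g{\left(r \right)} = -1$ ($g{\left(r \right)} = -2 + \frac{r}{r} = -2 + 1 = -1$)
$s = 11700$
$B = - \frac{1}{70200}$ ($B = - \frac{1}{6 \cdot 11700} = \left(- \frac{1}{6}\right) \frac{1}{11700} = - \frac{1}{70200} \approx -1.4245 \cdot 10^{-5}$)
$\left(6857 + B\right) \left(\left(g{\left(-6 \right)} + 60\right)^{2} - -2701\right) = \left(6857 - \frac{1}{70200}\right) \left(\left(-1 + 60\right)^{2} - -2701\right) = \frac{481361399 \left(59^{2} + \left(-9076 + 11777\right)\right)}{70200} = \frac{481361399 \left(3481 + 2701\right)}{70200} = \frac{481361399}{70200} \cdot 6182 = \frac{1487888084309}{35100}$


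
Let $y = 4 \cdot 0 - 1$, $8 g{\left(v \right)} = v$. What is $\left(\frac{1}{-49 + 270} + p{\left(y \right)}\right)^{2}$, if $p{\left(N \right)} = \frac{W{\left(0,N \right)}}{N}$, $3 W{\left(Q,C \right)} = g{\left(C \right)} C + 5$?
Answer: $\frac{81667369}{28132416} \approx 2.903$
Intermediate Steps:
$g{\left(v \right)} = \frac{v}{8}$
$y = -1$ ($y = 0 - 1 = -1$)
$W{\left(Q,C \right)} = \frac{5}{3} + \frac{C^{2}}{24}$ ($W{\left(Q,C \right)} = \frac{\frac{C}{8} C + 5}{3} = \frac{\frac{C^{2}}{8} + 5}{3} = \frac{5 + \frac{C^{2}}{8}}{3} = \frac{5}{3} + \frac{C^{2}}{24}$)
$p{\left(N \right)} = \frac{\frac{5}{3} + \frac{N^{2}}{24}}{N}$
$\left(\frac{1}{-49 + 270} + p{\left(y \right)}\right)^{2} = \left(\frac{1}{-49 + 270} + \frac{40 + \left(-1\right)^{2}}{24 \left(-1\right)}\right)^{2} = \left(\frac{1}{221} + \frac{1}{24} \left(-1\right) \left(40 + 1\right)\right)^{2} = \left(\frac{1}{221} + \frac{1}{24} \left(-1\right) 41\right)^{2} = \left(\frac{1}{221} - \frac{41}{24}\right)^{2} = \left(- \frac{9037}{5304}\right)^{2} = \frac{81667369}{28132416}$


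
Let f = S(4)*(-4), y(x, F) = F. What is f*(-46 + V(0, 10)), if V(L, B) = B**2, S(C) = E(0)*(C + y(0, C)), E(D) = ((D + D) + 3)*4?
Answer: -20736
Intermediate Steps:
E(D) = 12 + 8*D (E(D) = (2*D + 3)*4 = (3 + 2*D)*4 = 12 + 8*D)
S(C) = 24*C (S(C) = (12 + 8*0)*(C + C) = (12 + 0)*(2*C) = 12*(2*C) = 24*C)
f = -384 (f = (24*4)*(-4) = 96*(-4) = -384)
f*(-46 + V(0, 10)) = -384*(-46 + 10**2) = -384*(-46 + 100) = -384*54 = -20736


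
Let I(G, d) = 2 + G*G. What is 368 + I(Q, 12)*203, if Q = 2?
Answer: 1586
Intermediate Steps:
I(G, d) = 2 + G²
368 + I(Q, 12)*203 = 368 + (2 + 2²)*203 = 368 + (2 + 4)*203 = 368 + 6*203 = 368 + 1218 = 1586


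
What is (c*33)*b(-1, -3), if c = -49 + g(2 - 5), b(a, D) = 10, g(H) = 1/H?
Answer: -16280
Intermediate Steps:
c = -148/3 (c = -49 + 1/(2 - 5) = -49 + 1/(-3) = -49 - 1/3 = -148/3 ≈ -49.333)
(c*33)*b(-1, -3) = -148/3*33*10 = -1628*10 = -16280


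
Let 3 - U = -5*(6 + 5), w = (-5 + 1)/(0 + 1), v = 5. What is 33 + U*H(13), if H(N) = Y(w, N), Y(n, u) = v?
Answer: 323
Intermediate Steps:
w = -4 (w = -4/1 = -4*1 = -4)
Y(n, u) = 5
H(N) = 5
U = 58 (U = 3 - (-5)*(6 + 5) = 3 - (-5)*11 = 3 - 1*(-55) = 3 + 55 = 58)
33 + U*H(13) = 33 + 58*5 = 33 + 290 = 323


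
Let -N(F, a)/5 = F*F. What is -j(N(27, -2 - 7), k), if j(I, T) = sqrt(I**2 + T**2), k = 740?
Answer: -5*sqrt(553345) ≈ -3719.4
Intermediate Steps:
N(F, a) = -5*F**2 (N(F, a) = -5*F*F = -5*F**2)
-j(N(27, -2 - 7), k) = -sqrt((-5*27**2)**2 + 740**2) = -sqrt((-5*729)**2 + 547600) = -sqrt((-3645)**2 + 547600) = -sqrt(13286025 + 547600) = -sqrt(13833625) = -5*sqrt(553345)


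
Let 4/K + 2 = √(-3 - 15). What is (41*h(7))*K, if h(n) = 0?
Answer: 0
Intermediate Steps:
K = 4/(-2 + 3*I*√2) (K = 4/(-2 + √(-3 - 15)) = 4/(-2 + √(-18)) = 4/(-2 + 3*I*√2) ≈ -0.36364 - 0.77139*I)
(41*h(7))*K = (41*0)*(-4/11 - 6*I*√2/11) = 0*(-4/11 - 6*I*√2/11) = 0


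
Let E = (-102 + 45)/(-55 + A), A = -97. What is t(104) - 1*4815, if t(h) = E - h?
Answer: -39349/8 ≈ -4918.6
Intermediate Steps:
E = 3/8 (E = (-102 + 45)/(-55 - 97) = -57/(-152) = -57*(-1/152) = 3/8 ≈ 0.37500)
t(h) = 3/8 - h
t(104) - 1*4815 = (3/8 - 1*104) - 1*4815 = (3/8 - 104) - 4815 = -829/8 - 4815 = -39349/8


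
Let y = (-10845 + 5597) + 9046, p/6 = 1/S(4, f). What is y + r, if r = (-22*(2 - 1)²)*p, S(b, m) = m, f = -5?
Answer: 19122/5 ≈ 3824.4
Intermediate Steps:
p = -6/5 (p = 6/(-5) = 6*(-⅕) = -6/5 ≈ -1.2000)
y = 3798 (y = -5248 + 9046 = 3798)
r = 132/5 (r = -22*(2 - 1)²*(-6/5) = -22*1²*(-6/5) = -22*1*(-6/5) = -22*(-6/5) = 132/5 ≈ 26.400)
y + r = 3798 + 132/5 = 19122/5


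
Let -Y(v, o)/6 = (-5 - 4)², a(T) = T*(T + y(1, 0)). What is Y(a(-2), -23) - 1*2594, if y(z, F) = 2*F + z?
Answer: -3080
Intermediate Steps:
y(z, F) = z + 2*F
a(T) = T*(1 + T) (a(T) = T*(T + (1 + 2*0)) = T*(T + (1 + 0)) = T*(T + 1) = T*(1 + T))
Y(v, o) = -486 (Y(v, o) = -6*(-5 - 4)² = -6*(-9)² = -6*81 = -486)
Y(a(-2), -23) - 1*2594 = -486 - 1*2594 = -486 - 2594 = -3080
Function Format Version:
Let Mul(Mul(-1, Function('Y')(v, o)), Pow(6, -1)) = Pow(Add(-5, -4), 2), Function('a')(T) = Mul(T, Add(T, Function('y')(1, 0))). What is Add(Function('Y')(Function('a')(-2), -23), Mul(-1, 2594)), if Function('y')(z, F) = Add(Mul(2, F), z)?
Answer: -3080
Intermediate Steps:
Function('y')(z, F) = Add(z, Mul(2, F))
Function('a')(T) = Mul(T, Add(1, T)) (Function('a')(T) = Mul(T, Add(T, Add(1, Mul(2, 0)))) = Mul(T, Add(T, Add(1, 0))) = Mul(T, Add(T, 1)) = Mul(T, Add(1, T)))
Function('Y')(v, o) = -486 (Function('Y')(v, o) = Mul(-6, Pow(Add(-5, -4), 2)) = Mul(-6, Pow(-9, 2)) = Mul(-6, 81) = -486)
Add(Function('Y')(Function('a')(-2), -23), Mul(-1, 2594)) = Add(-486, Mul(-1, 2594)) = Add(-486, -2594) = -3080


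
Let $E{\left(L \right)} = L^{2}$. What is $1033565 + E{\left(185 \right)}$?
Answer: $1067790$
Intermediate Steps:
$1033565 + E{\left(185 \right)} = 1033565 + 185^{2} = 1033565 + 34225 = 1067790$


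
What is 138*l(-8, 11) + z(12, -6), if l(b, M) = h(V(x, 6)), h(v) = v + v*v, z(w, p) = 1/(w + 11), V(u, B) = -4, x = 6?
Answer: 38089/23 ≈ 1656.0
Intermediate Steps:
z(w, p) = 1/(11 + w)
h(v) = v + v²
l(b, M) = 12 (l(b, M) = -4*(1 - 4) = -4*(-3) = 12)
138*l(-8, 11) + z(12, -6) = 138*12 + 1/(11 + 12) = 1656 + 1/23 = 38089/23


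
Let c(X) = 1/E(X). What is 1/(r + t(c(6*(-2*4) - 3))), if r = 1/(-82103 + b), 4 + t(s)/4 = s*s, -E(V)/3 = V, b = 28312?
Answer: -1259193519/20146904549 ≈ -0.062501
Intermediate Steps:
E(V) = -3*V
c(X) = -1/(3*X) (c(X) = 1/(-3*X) = -1/(3*X))
t(s) = -16 + 4*s² (t(s) = -16 + 4*(s*s) = -16 + 4*s²)
r = -1/53791 (r = 1/(-82103 + 28312) = 1/(-53791) = -1/53791 ≈ -1.8590e-5)
1/(r + t(c(6*(-2*4) - 3))) = 1/(-1/53791 + (-16 + 4*(-1/(3*(6*(-2*4) - 3)))²)) = 1/(-1/53791 + (-16 + 4*(-1/(3*(6*(-8) - 3)))²)) = 1/(-1/53791 + (-16 + 4*(-1/(3*(-48 - 3)))²)) = 1/(-1/53791 + (-16 + 4*(-⅓/(-51))²)) = 1/(-1/53791 + (-16 + 4*(-⅓*(-1/51))²)) = 1/(-1/53791 + (-16 + 4*(1/153)²)) = 1/(-1/53791 + (-16 + 4*(1/23409))) = 1/(-1/53791 + (-16 + 4/23409)) = 1/(-1/53791 - 374540/23409) = 1/(-20146904549/1259193519) = -1259193519/20146904549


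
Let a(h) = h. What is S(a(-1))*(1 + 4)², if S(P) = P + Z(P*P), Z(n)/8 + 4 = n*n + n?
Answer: -425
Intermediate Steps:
Z(n) = -32 + 8*n + 8*n² (Z(n) = -32 + 8*(n*n + n) = -32 + 8*(n² + n) = -32 + 8*(n + n²) = -32 + (8*n + 8*n²) = -32 + 8*n + 8*n²)
S(P) = -32 + P + 8*P² + 8*P⁴ (S(P) = P + (-32 + 8*(P*P) + 8*(P*P)²) = P + (-32 + 8*P² + 8*(P²)²) = P + (-32 + 8*P² + 8*P⁴) = -32 + P + 8*P² + 8*P⁴)
S(a(-1))*(1 + 4)² = (-32 - 1 + 8*(-1)² + 8*(-1)⁴)*(1 + 4)² = (-32 - 1 + 8*1 + 8*1)*5² = (-32 - 1 + 8 + 8)*25 = -17*25 = -425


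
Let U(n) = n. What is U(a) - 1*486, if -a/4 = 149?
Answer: -1082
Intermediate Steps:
a = -596 (a = -4*149 = -596)
U(a) - 1*486 = -596 - 1*486 = -596 - 486 = -1082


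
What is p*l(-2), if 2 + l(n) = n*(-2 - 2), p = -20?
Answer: -120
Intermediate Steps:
l(n) = -2 - 4*n (l(n) = -2 + n*(-2 - 2) = -2 + n*(-4) = -2 - 4*n)
p*l(-2) = -20*(-2 - 4*(-2)) = -20*(-2 + 8) = -20*6 = -120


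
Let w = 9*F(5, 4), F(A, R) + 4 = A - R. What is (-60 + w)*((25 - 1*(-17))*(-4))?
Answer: 14616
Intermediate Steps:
F(A, R) = -4 + A - R (F(A, R) = -4 + (A - R) = -4 + A - R)
w = -27 (w = 9*(-4 + 5 - 1*4) = 9*(-4 + 5 - 4) = 9*(-3) = -27)
(-60 + w)*((25 - 1*(-17))*(-4)) = (-60 - 27)*((25 - 1*(-17))*(-4)) = -87*(25 + 17)*(-4) = -3654*(-4) = -87*(-168) = 14616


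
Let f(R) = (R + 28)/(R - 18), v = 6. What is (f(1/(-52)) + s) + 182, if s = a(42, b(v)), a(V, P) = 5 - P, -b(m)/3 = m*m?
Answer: 274960/937 ≈ 293.45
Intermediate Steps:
b(m) = -3*m² (b(m) = -3*m*m = -3*m²)
s = 113 (s = 5 - (-3)*6² = 5 - (-3)*36 = 5 - 1*(-108) = 5 + 108 = 113)
f(R) = (28 + R)/(-18 + R)
(f(1/(-52)) + s) + 182 = ((28 + 1/(-52))/(-18 + 1/(-52)) + 113) + 182 = ((28 - 1/52)/(-18 - 1/52) + 113) + 182 = ((1455/52)/(-937/52) + 113) + 182 = (-52/937*1455/52 + 113) + 182 = (-1455/937 + 113) + 182 = 104426/937 + 182 = 274960/937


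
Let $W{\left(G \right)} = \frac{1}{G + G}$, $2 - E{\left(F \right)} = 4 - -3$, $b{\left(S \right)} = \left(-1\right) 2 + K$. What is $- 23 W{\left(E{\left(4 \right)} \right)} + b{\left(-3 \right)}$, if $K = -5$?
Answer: $- \frac{47}{10} \approx -4.7$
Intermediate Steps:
$b{\left(S \right)} = -7$ ($b{\left(S \right)} = \left(-1\right) 2 - 5 = -2 - 5 = -7$)
$E{\left(F \right)} = -5$ ($E{\left(F \right)} = 2 - \left(4 - -3\right) = 2 - \left(4 + 3\right) = 2 - 7 = -5$)
$W{\left(G \right)} = \frac{1}{2 G}$
$- 23 W{\left(E{\left(4 \right)} \right)} + b{\left(-3 \right)} = - 23 \frac{1}{2 \left(-5\right)} - 7 = - 23 \cdot \frac{1}{2} \left(- \frac{1}{5}\right) - 7 = \left(-23\right) \left(- \frac{1}{10}\right) - 7 = \frac{23}{10} - 7 = - \frac{47}{10}$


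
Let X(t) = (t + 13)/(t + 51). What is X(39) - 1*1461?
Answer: -65719/45 ≈ -1460.4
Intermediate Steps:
X(t) = (13 + t)/(51 + t)
X(39) - 1*1461 = (13 + 39)/(51 + 39) - 1*1461 = 52/90 - 1461 = (1/90)*52 - 1461 = 26/45 - 1461 = -65719/45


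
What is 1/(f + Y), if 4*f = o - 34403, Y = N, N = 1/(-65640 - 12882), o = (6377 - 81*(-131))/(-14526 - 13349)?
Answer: -4377601500/37651323122743 ≈ -0.00011627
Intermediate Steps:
o = -16988/27875 (o = (6377 + 10611)/(-27875) = 16988*(-1/27875) = -16988/27875 ≈ -0.60944)
N = -1/78522 (N = 1/(-78522) = -1/78522 ≈ -1.2735e-5)
Y = -1/78522 ≈ -1.2735e-5
f = -959000613/111500 (f = (-16988/27875 - 34403)/4 = (1/4)*(-959000613/27875) = -959000613/111500 ≈ -8600.9)
1/(f + Y) = 1/(-959000613/111500 - 1/78522) = 1/(-37651323122743/4377601500) = -4377601500/37651323122743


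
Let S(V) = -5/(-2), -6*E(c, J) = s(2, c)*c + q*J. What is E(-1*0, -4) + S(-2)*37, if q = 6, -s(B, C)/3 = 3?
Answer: 193/2 ≈ 96.500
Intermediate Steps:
s(B, C) = -9 (s(B, C) = -3*3 = -9)
E(c, J) = -J + 3*c/2 (E(c, J) = -(-9*c + 6*J)/6 = -J + 3*c/2)
S(V) = 5/2 (S(V) = -5*(-½) = 5/2)
E(-1*0, -4) + S(-2)*37 = (-1*(-4) + 3*(-1*0)/2) + (5/2)*37 = (4 + (3/2)*0) + 185/2 = (4 + 0) + 185/2 = 4 + 185/2 = 193/2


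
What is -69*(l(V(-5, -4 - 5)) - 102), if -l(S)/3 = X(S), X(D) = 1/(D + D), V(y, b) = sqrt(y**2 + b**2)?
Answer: 7038 + 207*sqrt(106)/212 ≈ 7048.1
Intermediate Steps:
V(y, b) = sqrt(b**2 + y**2)
X(D) = 1/(2*D)
l(S) = -3/(2*S)
-69*(l(V(-5, -4 - 5)) - 102) = -69*(-3/(2*sqrt((-4 - 5)**2 + (-5)**2)) - 102) = -69*(-3/(2*sqrt((-9)**2 + 25)) - 102) = -69*(-3/(2*sqrt(81 + 25)) - 102) = -69*(-3*sqrt(106)/106/2 - 102) = -69*(-3*sqrt(106)/212 - 102) = -69*(-102 - 3*sqrt(106)/212) = 7038 + 207*sqrt(106)/212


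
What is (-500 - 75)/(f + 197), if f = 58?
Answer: -115/51 ≈ -2.2549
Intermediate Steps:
(-500 - 75)/(f + 197) = (-500 - 75)/(58 + 197) = -575/255 = -575*1/255 = -115/51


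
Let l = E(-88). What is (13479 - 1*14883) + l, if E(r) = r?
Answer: -1492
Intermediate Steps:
l = -88
(13479 - 1*14883) + l = (13479 - 1*14883) - 88 = (13479 - 14883) - 88 = -1404 - 88 = -1492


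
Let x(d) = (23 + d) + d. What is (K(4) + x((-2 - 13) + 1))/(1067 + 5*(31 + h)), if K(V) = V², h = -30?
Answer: 11/1072 ≈ 0.010261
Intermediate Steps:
x(d) = 23 + 2*d
(K(4) + x((-2 - 13) + 1))/(1067 + 5*(31 + h)) = (4² + (23 + 2*((-2 - 13) + 1)))/(1067 + 5*(31 - 30)) = (16 + (23 + 2*(-15 + 1)))/(1067 + 5*1) = (16 + (23 + 2*(-14)))/(1067 + 5) = (16 + (23 - 28))/1072 = (16 - 5)*(1/1072) = 11*(1/1072) = 11/1072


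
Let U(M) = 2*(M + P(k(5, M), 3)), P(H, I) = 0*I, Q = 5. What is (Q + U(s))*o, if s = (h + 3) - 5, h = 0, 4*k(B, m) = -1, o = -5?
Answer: -5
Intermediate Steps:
k(B, m) = -¼ (k(B, m) = (¼)*(-1) = -¼)
s = -2 (s = (0 + 3) - 5 = 3 - 5 = -2)
P(H, I) = 0
U(M) = 2*M (U(M) = 2*(M + 0) = 2*M)
(Q + U(s))*o = (5 + 2*(-2))*(-5) = (5 - 4)*(-5) = 1*(-5) = -5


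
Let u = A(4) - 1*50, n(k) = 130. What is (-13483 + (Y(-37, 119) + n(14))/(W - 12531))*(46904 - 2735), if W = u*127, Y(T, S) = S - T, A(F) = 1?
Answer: -5584297005546/9377 ≈ -5.9553e+8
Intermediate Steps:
u = -49 (u = 1 - 1*50 = 1 - 50 = -49)
W = -6223 (W = -49*127 = -6223)
(-13483 + (Y(-37, 119) + n(14))/(W - 12531))*(46904 - 2735) = (-13483 + ((119 - 1*(-37)) + 130)/(-6223 - 12531))*(46904 - 2735) = (-13483 + ((119 + 37) + 130)/(-18754))*44169 = (-13483 + (156 + 130)*(-1/18754))*44169 = (-13483 + 286*(-1/18754))*44169 = (-13483 - 143/9377)*44169 = -126430234/9377*44169 = -5584297005546/9377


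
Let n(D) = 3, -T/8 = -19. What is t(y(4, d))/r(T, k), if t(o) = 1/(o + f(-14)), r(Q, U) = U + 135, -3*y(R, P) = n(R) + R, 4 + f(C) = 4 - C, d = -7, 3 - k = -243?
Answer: 1/4445 ≈ 0.00022497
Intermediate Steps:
T = 152 (T = -8*(-19) = 152)
k = 246 (k = 3 - 1*(-243) = 3 + 243 = 246)
f(C) = -C (f(C) = -4 + (4 - C) = -C)
y(R, P) = -1 - R/3 (y(R, P) = -(3 + R)/3 = -1 - R/3)
r(Q, U) = 135 + U
t(o) = 1/(14 + o) (t(o) = 1/(o - 1*(-14)) = 1/(o + 14) = 1/(14 + o))
t(y(4, d))/r(T, k) = 1/((14 + (-1 - ⅓*4))*(135 + 246)) = 1/((14 + (-1 - 4/3))*381) = (1/381)/(14 - 7/3) = (1/381)/(35/3) = (3/35)*(1/381) = 1/4445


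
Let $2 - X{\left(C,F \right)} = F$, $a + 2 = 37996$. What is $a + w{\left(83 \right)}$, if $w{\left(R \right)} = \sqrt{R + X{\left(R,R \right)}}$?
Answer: $37994 + \sqrt{2} \approx 37995.0$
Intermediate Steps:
$a = 37994$ ($a = -2 + 37996 = 37994$)
$X{\left(C,F \right)} = 2 - F$
$w{\left(R \right)} = \sqrt{2}$ ($w{\left(R \right)} = \sqrt{R - \left(-2 + R\right)} = \sqrt{2}$)
$a + w{\left(83 \right)} = 37994 + \sqrt{2}$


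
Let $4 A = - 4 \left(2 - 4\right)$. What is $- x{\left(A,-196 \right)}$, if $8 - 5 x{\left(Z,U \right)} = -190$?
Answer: $- \frac{198}{5} \approx -39.6$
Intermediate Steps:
$A = 2$ ($A = \frac{\left(-4\right) \left(2 - 4\right)}{4} = \frac{\left(-4\right) \left(-2\right)}{4} = \frac{1}{4} \cdot 8 = 2$)
$x{\left(Z,U \right)} = \frac{198}{5}$ ($x{\left(Z,U \right)} = \frac{8}{5} - -38 = \frac{8}{5} + 38 = \frac{198}{5}$)
$- x{\left(A,-196 \right)} = \left(-1\right) \frac{198}{5} = - \frac{198}{5}$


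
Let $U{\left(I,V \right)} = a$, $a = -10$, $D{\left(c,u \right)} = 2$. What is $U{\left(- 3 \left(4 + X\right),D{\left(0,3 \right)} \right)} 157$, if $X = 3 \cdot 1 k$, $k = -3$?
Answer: $-1570$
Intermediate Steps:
$X = -9$ ($X = 3 \cdot 1 \left(-3\right) = 3 \left(-3\right) = -9$)
$U{\left(I,V \right)} = -10$
$U{\left(- 3 \left(4 + X\right),D{\left(0,3 \right)} \right)} 157 = \left(-10\right) 157 = -1570$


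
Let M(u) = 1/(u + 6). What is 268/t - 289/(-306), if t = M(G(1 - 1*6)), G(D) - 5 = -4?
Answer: 33785/18 ≈ 1876.9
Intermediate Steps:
G(D) = 1 (G(D) = 5 - 4 = 1)
M(u) = 1/(6 + u)
t = 1/7 (t = 1/(6 + 1) = 1/7 ≈ 0.14286)
268/t - 289/(-306) = 268/(1/7) - 289/(-306) = 268*7 - 289*(-1/306) = 1876 + 17/18 = 33785/18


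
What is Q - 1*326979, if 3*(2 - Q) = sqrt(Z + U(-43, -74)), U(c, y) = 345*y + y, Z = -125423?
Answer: -326977 - I*sqrt(151027)/3 ≈ -3.2698e+5 - 129.54*I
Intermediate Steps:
U(c, y) = 346*y
Q = 2 - I*sqrt(151027)/3 (Q = 2 - sqrt(-125423 + 346*(-74))/3 = 2 - sqrt(-125423 - 25604)/3 = 2 - I*sqrt(151027)/3 ≈ 2.0 - 129.54*I)
Q - 1*326979 = (2 - I*sqrt(151027)/3) - 1*326979 = (2 - I*sqrt(151027)/3) - 326979 = -326977 - I*sqrt(151027)/3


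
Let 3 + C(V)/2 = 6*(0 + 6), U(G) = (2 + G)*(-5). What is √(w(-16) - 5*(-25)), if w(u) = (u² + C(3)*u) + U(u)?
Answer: 11*I*√5 ≈ 24.597*I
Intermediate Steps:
U(G) = -10 - 5*G
C(V) = 66 (C(V) = -6 + 2*(6*(0 + 6)) = -6 + 2*(6*6) = -6 + 2*36 = -6 + 72 = 66)
w(u) = -10 + u² + 61*u (w(u) = (u² + 66*u) + (-10 - 5*u) = -10 + u² + 61*u)
√(w(-16) - 5*(-25)) = √((-10 + (-16)² + 61*(-16)) - 5*(-25)) = √((-10 + 256 - 976) + 125) = √(-730 + 125) = √(-605) = 11*I*√5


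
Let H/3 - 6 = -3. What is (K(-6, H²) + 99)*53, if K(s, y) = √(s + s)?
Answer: 5247 + 106*I*√3 ≈ 5247.0 + 183.6*I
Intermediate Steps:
H = 9 (H = 18 + 3*(-3) = 18 - 9 = 9)
K(s, y) = √2*√s (K(s, y) = √(2*s) = √2*√s)
(K(-6, H²) + 99)*53 = (√2*√(-6) + 99)*53 = (√2*(I*√6) + 99)*53 = (2*I*√3 + 99)*53 = (99 + 2*I*√3)*53 = 5247 + 106*I*√3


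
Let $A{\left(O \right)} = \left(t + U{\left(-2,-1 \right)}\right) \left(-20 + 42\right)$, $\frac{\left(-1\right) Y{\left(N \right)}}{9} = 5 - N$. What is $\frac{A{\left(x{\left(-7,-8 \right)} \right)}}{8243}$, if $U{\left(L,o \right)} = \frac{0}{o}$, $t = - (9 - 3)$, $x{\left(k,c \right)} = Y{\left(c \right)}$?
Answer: $- \frac{132}{8243} \approx -0.016014$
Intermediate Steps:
$Y{\left(N \right)} = -45 + 9 N$ ($Y{\left(N \right)} = - 9 \left(5 - N\right) = -45 + 9 N$)
$x{\left(k,c \right)} = -45 + 9 c$
$t = -6$ ($t = \left(-1\right) 6 = -6$)
$U{\left(L,o \right)} = 0$
$A{\left(O \right)} = -132$ ($A{\left(O \right)} = \left(-6 + 0\right) \left(-20 + 42\right) = \left(-6\right) 22 = -132$)
$\frac{A{\left(x{\left(-7,-8 \right)} \right)}}{8243} = - \frac{132}{8243}$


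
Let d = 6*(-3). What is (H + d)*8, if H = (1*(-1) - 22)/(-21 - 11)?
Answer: -553/4 ≈ -138.25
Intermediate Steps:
d = -18
H = 23/32 (H = (-1 - 22)/(-32) = -23*(-1/32) = 23/32 ≈ 0.71875)
(H + d)*8 = (23/32 - 18)*8 = -553/32*8 = -553/4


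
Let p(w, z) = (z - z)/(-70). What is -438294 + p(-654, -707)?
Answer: -438294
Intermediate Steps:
p(w, z) = 0 (p(w, z) = 0*(-1/70) = 0)
-438294 + p(-654, -707) = -438294 + 0 = -438294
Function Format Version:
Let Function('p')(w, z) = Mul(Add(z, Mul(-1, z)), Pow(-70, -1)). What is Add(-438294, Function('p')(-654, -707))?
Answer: -438294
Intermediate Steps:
Function('p')(w, z) = 0 (Function('p')(w, z) = Mul(0, Rational(-1, 70)) = 0)
Add(-438294, Function('p')(-654, -707)) = Add(-438294, 0) = -438294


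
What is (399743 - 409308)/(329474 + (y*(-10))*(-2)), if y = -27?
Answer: -9565/328934 ≈ -0.029079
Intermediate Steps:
(399743 - 409308)/(329474 + (y*(-10))*(-2)) = (399743 - 409308)/(329474 - 27*(-10)*(-2)) = -9565/(329474 + 270*(-2)) = -9565/(329474 - 540) = -9565/328934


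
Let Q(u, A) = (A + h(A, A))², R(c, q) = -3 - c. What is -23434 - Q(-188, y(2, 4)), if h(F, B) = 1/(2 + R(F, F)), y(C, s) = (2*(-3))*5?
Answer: -20463155/841 ≈ -24332.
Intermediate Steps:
y(C, s) = -30 (y(C, s) = -6*5 = -30)
h(F, B) = 1/(-1 - F) (h(F, B) = 1/(2 + (-3 - F)) = 1/(-1 - F))
Q(u, A) = (A - 1/(1 + A))²
-23434 - Q(-188, y(2, 4)) = -23434 - (-30 - 1/(1 - 30))² = -23434 - (-30 - 1/(-29))² = -23434 - (-30 - 1*(-1/29))² = -23434 - (-30 + 1/29)² = -23434 - (-869/29)² = -23434 - 1*755161/841 = -23434 - 755161/841 = -20463155/841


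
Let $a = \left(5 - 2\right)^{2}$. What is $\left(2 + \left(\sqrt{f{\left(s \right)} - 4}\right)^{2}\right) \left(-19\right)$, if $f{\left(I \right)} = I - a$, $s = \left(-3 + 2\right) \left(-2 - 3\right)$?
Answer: $114$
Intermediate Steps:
$a = 9$ ($a = 3^{2} = 9$)
$s = 5$ ($s = \left(-1\right) \left(-5\right) = 5$)
$f{\left(I \right)} = -9 + I$ ($f{\left(I \right)} = I - 9 = -9 + I$)
$\left(2 + \left(\sqrt{f{\left(s \right)} - 4}\right)^{2}\right) \left(-19\right) = \left(2 + \left(\sqrt{\left(-9 + 5\right) - 4}\right)^{2}\right) \left(-19\right) = \left(2 + \left(\sqrt{-4 - 4}\right)^{2}\right) \left(-19\right) = \left(2 + \left(\sqrt{-8}\right)^{2}\right) \left(-19\right) = \left(2 + \left(2 i \sqrt{2}\right)^{2}\right) \left(-19\right) = \left(2 - 8\right) \left(-19\right) = \left(-6\right) \left(-19\right) = 114$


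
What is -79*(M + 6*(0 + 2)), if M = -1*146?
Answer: 10586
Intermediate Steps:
M = -146
-79*(M + 6*(0 + 2)) = -79*(-146 + 6*(0 + 2)) = -79*(-146 + 6*2) = -79*(-146 + 12) = -79*(-134) = 10586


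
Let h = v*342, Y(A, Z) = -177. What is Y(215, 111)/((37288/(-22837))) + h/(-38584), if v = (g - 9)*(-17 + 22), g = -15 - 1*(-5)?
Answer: 332995263/3048136 ≈ 109.25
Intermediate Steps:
g = -10 (g = -15 + 5 = -10)
v = -95 (v = (-10 - 9)*(-17 + 22) = -19*5 = -95)
h = -32490 (h = -95*342 = -32490)
Y(215, 111)/((37288/(-22837))) + h/(-38584) = -177/(37288/(-22837)) - 32490/(-38584) = -177/(37288*(-1/22837)) - 32490*(-1/38584) = -177/(-37288/22837) + 16245/19292 = -177*(-22837/37288) + 16245/19292 = 68511/632 + 16245/19292 = 332995263/3048136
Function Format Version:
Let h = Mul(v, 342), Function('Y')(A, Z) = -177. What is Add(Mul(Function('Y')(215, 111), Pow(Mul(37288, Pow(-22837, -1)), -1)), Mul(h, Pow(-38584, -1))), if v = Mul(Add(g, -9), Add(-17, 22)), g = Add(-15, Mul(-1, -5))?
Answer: Rational(332995263, 3048136) ≈ 109.25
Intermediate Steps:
g = -10 (g = Add(-15, 5) = -10)
v = -95 (v = Mul(Add(-10, -9), Add(-17, 22)) = Mul(-19, 5) = -95)
h = -32490 (h = Mul(-95, 342) = -32490)
Add(Mul(Function('Y')(215, 111), Pow(Mul(37288, Pow(-22837, -1)), -1)), Mul(h, Pow(-38584, -1))) = Add(Mul(-177, Pow(Mul(37288, Pow(-22837, -1)), -1)), Mul(-32490, Pow(-38584, -1))) = Add(Mul(-177, Pow(Mul(37288, Rational(-1, 22837)), -1)), Mul(-32490, Rational(-1, 38584))) = Add(Mul(-177, Pow(Rational(-37288, 22837), -1)), Rational(16245, 19292)) = Add(Mul(-177, Rational(-22837, 37288)), Rational(16245, 19292)) = Add(Rational(68511, 632), Rational(16245, 19292)) = Rational(332995263, 3048136)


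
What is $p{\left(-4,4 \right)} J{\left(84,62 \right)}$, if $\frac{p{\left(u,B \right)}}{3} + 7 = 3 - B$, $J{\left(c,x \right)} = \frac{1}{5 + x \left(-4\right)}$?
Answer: $\frac{8}{81} \approx 0.098765$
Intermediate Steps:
$J{\left(c,x \right)} = \frac{1}{5 - 4 x}$
$p{\left(u,B \right)} = -12 - 3 B$ ($p{\left(u,B \right)} = -21 + 3 \left(3 - B\right) = -21 - \left(-9 + 3 B\right) = -12 - 3 B$)
$p{\left(-4,4 \right)} J{\left(84,62 \right)} = \left(-12 - 12\right) \left(- \frac{1}{-5 + 4 \cdot 62}\right) = \left(-12 - 12\right) \left(- \frac{1}{-5 + 248}\right) = - 24 \left(- \frac{1}{243}\right) = - 24 \left(\left(-1\right) \frac{1}{243}\right) = \left(-24\right) \left(- \frac{1}{243}\right) = \frac{8}{81}$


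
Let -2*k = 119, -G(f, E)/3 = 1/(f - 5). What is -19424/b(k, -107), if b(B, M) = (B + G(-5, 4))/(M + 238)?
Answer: 1590340/37 ≈ 42982.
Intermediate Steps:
G(f, E) = -3/(-5 + f) (G(f, E) = -3/(f - 5) = -3/(-5 + f))
k = -119/2 (k = -½*119 = -119/2 ≈ -59.500)
b(B, M) = (3/10 + B)/(238 + M) (b(B, M) = (B - 3/(-5 - 5))/(M + 238) = (B - 3/(-10))/(238 + M) = (B - 3*(-⅒))/(238 + M) = (B + 3/10)/(238 + M) = (3/10 + B)/(238 + M))
-19424/b(k, -107) = -19424*(238 - 107)/(3/10 - 119/2) = -19424/(-296/5/131) = -19424/((1/131)*(-296/5)) = -19424/(-296/655) = -19424*(-655/296) = 1590340/37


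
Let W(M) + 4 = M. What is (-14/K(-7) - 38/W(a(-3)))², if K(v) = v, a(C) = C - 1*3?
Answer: 841/25 ≈ 33.640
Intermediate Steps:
a(C) = -3 + C (a(C) = C - 3 = -3 + C)
W(M) = -4 + M
(-14/K(-7) - 38/W(a(-3)))² = (-14/(-7) - 38/(-4 + (-3 - 3)))² = (-14*(-⅐) - 38/(-4 - 6))² = (2 - 38/(-10))² = (2 - 38*(-⅒))² = (2 + 19/5)² = (29/5)² = 841/25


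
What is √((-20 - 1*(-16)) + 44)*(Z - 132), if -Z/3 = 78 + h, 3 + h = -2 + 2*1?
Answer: -714*√10 ≈ -2257.9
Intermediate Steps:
h = -3 (h = -3 + (-2 + 2*1) = -3 + (-2 + 2) = -3 + 0 = -3)
Z = -225 (Z = -3*(78 - 3) = -3*75 = -225)
√((-20 - 1*(-16)) + 44)*(Z - 132) = √((-20 - 1*(-16)) + 44)*(-225 - 132) = √((-20 + 16) + 44)*(-357) = √(-4 + 44)*(-357) = √40*(-357) = (2*√10)*(-357) = -714*√10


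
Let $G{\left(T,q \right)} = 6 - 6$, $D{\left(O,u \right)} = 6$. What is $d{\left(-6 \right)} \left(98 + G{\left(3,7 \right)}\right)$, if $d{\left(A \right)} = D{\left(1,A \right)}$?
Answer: $588$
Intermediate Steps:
$d{\left(A \right)} = 6$
$G{\left(T,q \right)} = 0$
$d{\left(-6 \right)} \left(98 + G{\left(3,7 \right)}\right) = 6 \left(98 + 0\right) = 6 \cdot 98 = 588$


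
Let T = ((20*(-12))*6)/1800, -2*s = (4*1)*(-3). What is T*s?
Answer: -24/5 ≈ -4.8000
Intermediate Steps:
s = 6 (s = -4*1*(-3)/2 = -2*(-3) = -1/2*(-12) = 6)
T = -4/5 (T = -240*6*(1/1800) = -1440*1/1800 = -4/5 ≈ -0.80000)
T*s = -4/5*6 = -24/5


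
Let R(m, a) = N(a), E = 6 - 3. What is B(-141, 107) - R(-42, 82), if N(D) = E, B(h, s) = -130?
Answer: -133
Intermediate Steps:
E = 3
N(D) = 3
R(m, a) = 3
B(-141, 107) - R(-42, 82) = -130 - 1*3 = -130 - 3 = -133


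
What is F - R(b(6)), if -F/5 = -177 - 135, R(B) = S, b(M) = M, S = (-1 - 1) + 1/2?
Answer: 3123/2 ≈ 1561.5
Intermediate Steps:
S = -3/2 (S = -2 + 1/2 = -3/2 ≈ -1.5000)
R(B) = -3/2
F = 1560 (F = -5*(-177 - 135) = -5*(-312) = 1560)
F - R(b(6)) = 1560 - 1*(-3/2) = 1560 + 3/2 = 3123/2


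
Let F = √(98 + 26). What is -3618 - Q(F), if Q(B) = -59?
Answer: -3559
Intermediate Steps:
F = 2*√31 (F = √124 = 2*√31 ≈ 11.136)
-3618 - Q(F) = -3618 - 1*(-59) = -3618 + 59 = -3559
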